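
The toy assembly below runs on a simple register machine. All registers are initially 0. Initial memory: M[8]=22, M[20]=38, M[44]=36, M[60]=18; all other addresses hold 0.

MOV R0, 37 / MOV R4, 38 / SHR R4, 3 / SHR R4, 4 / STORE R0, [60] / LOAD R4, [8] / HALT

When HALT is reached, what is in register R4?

22

R0=37
R4=38
R4=38>>3=4
R4=4>>4=0
STORE R0, [60] → M[60]=37
R4=M[8]=22
halt.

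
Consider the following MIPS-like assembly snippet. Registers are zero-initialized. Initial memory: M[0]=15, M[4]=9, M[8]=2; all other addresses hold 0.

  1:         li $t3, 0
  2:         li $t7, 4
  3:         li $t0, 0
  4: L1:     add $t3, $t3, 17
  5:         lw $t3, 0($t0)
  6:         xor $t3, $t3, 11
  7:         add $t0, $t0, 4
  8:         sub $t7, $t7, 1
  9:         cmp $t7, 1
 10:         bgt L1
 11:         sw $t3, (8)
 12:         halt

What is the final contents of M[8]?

9

after li $t3, 0: $t3=0
after li $t7, 4: $t7=4
after li $t0, 0: $t0=0
after add $t3, $t3, 17: $t3=0+17=17
after lw $t3, 0($t0): $t3=M[0]=15
after xor $t3, $t3, 11: $t3=15^11=4
after add $t0, $t0, 4: $t0=0+4=4
after sub $t7, $t7, 1: $t7=4-1=3
cmp $t7, 1  (cmp 3,1)
bgt L1: taken
after add $t3, $t3, 17: $t3=4+17=21
after lw $t3, 0($t0): $t3=M[4]=9
after xor $t3, $t3, 11: $t3=9^11=2
after add $t0, $t0, 4: $t0=4+4=8
after sub $t7, $t7, 1: $t7=3-1=2
cmp $t7, 1  (cmp 2,1)
bgt L1: taken
after add $t3, $t3, 17: $t3=2+17=19
after lw $t3, 0($t0): $t3=M[8]=2
after xor $t3, $t3, 11: $t3=2^11=9
after add $t0, $t0, 4: $t0=8+4=12
after sub $t7, $t7, 1: $t7=2-1=1
cmp $t7, 1  (cmp 1,1)
bgt L1: not taken
sw $t3, (8) → M[8]=9
halt.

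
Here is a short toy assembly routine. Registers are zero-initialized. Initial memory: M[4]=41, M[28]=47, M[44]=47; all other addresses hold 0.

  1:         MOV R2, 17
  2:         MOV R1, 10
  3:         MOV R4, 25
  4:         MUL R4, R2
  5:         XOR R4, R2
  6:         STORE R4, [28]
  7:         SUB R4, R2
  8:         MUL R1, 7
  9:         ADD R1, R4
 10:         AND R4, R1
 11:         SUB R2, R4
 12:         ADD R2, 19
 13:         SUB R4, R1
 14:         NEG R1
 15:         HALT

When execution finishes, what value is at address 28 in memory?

440

after MOV R2, 17: R2=17
after MOV R1, 10: R1=10
after MOV R4, 25: R4=25
after MUL R4, R2: R4=25*17=425
after XOR R4, R2: R4=425^17=440
STORE R4, [28] → M[28]=440
after SUB R4, R2: R4=440-17=423
after MUL R1, 7: R1=10*7=70
after ADD R1, R4: R1=70+423=493
after AND R4, R1: R4=423&493=421
after SUB R2, R4: R2=17-421=-404
after ADD R2, 19: R2=(-404)+19=-385
after SUB R4, R1: R4=421-493=-72
after NEG R1: R1=-(493)=-493
halt.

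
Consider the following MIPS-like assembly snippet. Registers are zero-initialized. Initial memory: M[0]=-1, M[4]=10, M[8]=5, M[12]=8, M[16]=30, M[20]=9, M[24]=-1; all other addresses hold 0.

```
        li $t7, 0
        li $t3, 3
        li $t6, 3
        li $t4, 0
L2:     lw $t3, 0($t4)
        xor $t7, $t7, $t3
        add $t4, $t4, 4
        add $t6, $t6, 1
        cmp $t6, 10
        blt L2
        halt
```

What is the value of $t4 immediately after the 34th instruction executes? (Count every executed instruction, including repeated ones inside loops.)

20

li $t7, 0 → $t7=0
li $t3, 3 → $t3=3
li $t6, 3 → $t6=3
li $t4, 0 → $t4=0
lw $t3, 0($t4) → $t3=M[0]=-1
xor $t7, $t7, $t3 → $t7=0^(-1)=-1
add $t4, $t4, 4 → $t4=0+4=4
add $t6, $t6, 1 → $t6=3+1=4
cmp $t6, 10  (cmp 4,10)
blt L2: taken
lw $t3, 0($t4) → $t3=M[4]=10
xor $t7, $t7, $t3 → $t7=(-1)^10=-11
add $t4, $t4, 4 → $t4=4+4=8
add $t6, $t6, 1 → $t6=4+1=5
cmp $t6, 10  (cmp 5,10)
blt L2: taken
lw $t3, 0($t4) → $t3=M[8]=5
xor $t7, $t7, $t3 → $t7=(-11)^5=-16
add $t4, $t4, 4 → $t4=8+4=12
add $t6, $t6, 1 → $t6=5+1=6
cmp $t6, 10  (cmp 6,10)
blt L2: taken
lw $t3, 0($t4) → $t3=M[12]=8
xor $t7, $t7, $t3 → $t7=(-16)^8=-8
add $t4, $t4, 4 → $t4=12+4=16
add $t6, $t6, 1 → $t6=6+1=7
cmp $t6, 10  (cmp 7,10)
blt L2: taken
lw $t3, 0($t4) → $t3=M[16]=30
xor $t7, $t7, $t3 → $t7=(-8)^30=-26
add $t4, $t4, 4 → $t4=16+4=20
add $t6, $t6, 1 → $t6=7+1=8
cmp $t6, 10  (cmp 8,10)
blt L2: taken
After step 34: $t4 = 20.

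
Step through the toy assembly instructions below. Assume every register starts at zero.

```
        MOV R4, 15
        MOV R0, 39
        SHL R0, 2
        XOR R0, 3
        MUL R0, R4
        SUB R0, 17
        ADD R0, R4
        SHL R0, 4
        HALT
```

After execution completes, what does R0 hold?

MOV R4, 15 → R4=15
MOV R0, 39 → R0=39
SHL R0, 2 → R0=39<<2=156
XOR R0, 3 → R0=156^3=159
MUL R0, R4 → R0=159*15=2385
SUB R0, 17 → R0=2385-17=2368
ADD R0, R4 → R0=2368+15=2383
SHL R0, 4 → R0=2383<<4=38128
halt.

38128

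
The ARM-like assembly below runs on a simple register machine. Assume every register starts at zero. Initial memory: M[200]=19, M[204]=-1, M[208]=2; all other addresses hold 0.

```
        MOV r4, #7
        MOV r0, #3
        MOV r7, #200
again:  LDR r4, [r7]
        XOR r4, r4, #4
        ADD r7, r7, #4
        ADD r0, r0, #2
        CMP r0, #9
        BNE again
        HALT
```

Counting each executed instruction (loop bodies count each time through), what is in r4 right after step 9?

after MOV r4, #7: r4=7
after MOV r0, #3: r0=3
after MOV r7, #200: r7=200
after LDR r4, [r7]: r4=M[200]=19
after XOR r4, r4, #4: r4=19^4=23
after ADD r7, r7, #4: r7=200+4=204
after ADD r0, r0, #2: r0=3+2=5
CMP r0, #9  (cmp 5,9)
BNE again: taken
After step 9: r4 = 23.

23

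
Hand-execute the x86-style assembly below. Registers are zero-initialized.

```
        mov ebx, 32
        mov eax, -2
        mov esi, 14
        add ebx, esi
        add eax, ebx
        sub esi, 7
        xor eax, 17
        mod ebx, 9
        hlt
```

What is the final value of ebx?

mov ebx, 32 → ebx=32
mov eax, -2 → eax=-2
mov esi, 14 → esi=14
add ebx, esi → ebx=32+14=46
add eax, ebx → eax=(-2)+46=44
sub esi, 7 → esi=14-7=7
xor eax, 17 → eax=44^17=61
mod ebx, 9 → ebx=46%9=1
halt.

1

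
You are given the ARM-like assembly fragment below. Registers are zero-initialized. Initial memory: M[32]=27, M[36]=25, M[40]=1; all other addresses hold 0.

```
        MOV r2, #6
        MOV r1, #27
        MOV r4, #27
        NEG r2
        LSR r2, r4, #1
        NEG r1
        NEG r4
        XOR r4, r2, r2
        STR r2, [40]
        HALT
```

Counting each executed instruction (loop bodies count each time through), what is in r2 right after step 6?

13

r2=6
r1=27
r4=27
r2=-(6)=-6
r2=27>>1=13
r1=-(27)=-27
After step 6: r2 = 13.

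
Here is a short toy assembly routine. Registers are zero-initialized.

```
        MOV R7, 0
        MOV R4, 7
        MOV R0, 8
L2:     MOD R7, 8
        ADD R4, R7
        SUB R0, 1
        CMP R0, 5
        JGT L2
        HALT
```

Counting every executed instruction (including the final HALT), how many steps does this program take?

after MOV R7, 0: R7=0
after MOV R4, 7: R4=7
after MOV R0, 8: R0=8
after MOD R7, 8: R7=0%8=0
after ADD R4, R7: R4=7+0=7
after SUB R0, 1: R0=8-1=7
CMP R0, 5  (cmp 7,5)
JGT L2: taken
after MOD R7, 8: R7=0%8=0
after ADD R4, R7: R4=7+0=7
after SUB R0, 1: R0=7-1=6
CMP R0, 5  (cmp 6,5)
JGT L2: taken
after MOD R7, 8: R7=0%8=0
after ADD R4, R7: R4=7+0=7
after SUB R0, 1: R0=6-1=5
CMP R0, 5  (cmp 5,5)
JGT L2: not taken
halt.
Total executed instructions: 19.

19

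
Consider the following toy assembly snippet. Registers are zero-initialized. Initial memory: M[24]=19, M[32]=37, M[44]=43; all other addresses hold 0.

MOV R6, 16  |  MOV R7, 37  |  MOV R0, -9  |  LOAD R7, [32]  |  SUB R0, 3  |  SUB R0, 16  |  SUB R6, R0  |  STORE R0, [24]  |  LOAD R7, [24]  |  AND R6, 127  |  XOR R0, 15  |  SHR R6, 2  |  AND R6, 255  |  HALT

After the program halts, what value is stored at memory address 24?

-28

after MOV R6, 16: R6=16
after MOV R7, 37: R7=37
after MOV R0, -9: R0=-9
after LOAD R7, [32]: R7=M[32]=37
after SUB R0, 3: R0=(-9)-3=-12
after SUB R0, 16: R0=(-12)-16=-28
after SUB R6, R0: R6=16-(-28)=44
STORE R0, [24] → M[24]=-28
after LOAD R7, [24]: R7=M[24]=-28
after AND R6, 127: R6=44&127=44
after XOR R0, 15: R0=(-28)^15=-21
after SHR R6, 2: R6=44>>2=11
after AND R6, 255: R6=11&255=11
halt.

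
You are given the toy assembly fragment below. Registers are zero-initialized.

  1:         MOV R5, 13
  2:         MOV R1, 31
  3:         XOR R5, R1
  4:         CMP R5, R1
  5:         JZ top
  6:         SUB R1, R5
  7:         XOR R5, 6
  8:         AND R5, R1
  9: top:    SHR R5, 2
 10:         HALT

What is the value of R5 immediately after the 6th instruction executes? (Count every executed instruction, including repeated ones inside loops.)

after MOV R5, 13: R5=13
after MOV R1, 31: R1=31
after XOR R5, R1: R5=13^31=18
CMP R5, R1  (cmp 18,31)
JZ top: not taken
after SUB R1, R5: R1=31-18=13
After step 6: R5 = 18.

18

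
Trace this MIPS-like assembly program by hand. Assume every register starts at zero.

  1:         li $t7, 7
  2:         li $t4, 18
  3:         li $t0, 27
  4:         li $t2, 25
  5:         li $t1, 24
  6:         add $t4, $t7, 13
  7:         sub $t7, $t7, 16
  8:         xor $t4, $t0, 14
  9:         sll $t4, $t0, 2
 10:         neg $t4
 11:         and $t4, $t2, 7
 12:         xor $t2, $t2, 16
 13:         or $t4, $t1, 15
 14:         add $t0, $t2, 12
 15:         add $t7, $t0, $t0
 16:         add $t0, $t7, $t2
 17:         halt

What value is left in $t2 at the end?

li $t7, 7 → $t7=7
li $t4, 18 → $t4=18
li $t0, 27 → $t0=27
li $t2, 25 → $t2=25
li $t1, 24 → $t1=24
add $t4, $t7, 13 → $t4=7+13=20
sub $t7, $t7, 16 → $t7=7-16=-9
xor $t4, $t0, 14 → $t4=27^14=21
sll $t4, $t0, 2 → $t4=27<<2=108
neg $t4 → $t4=-(108)=-108
and $t4, $t2, 7 → $t4=25&7=1
xor $t2, $t2, 16 → $t2=25^16=9
or $t4, $t1, 15 → $t4=24|15=31
add $t0, $t2, 12 → $t0=9+12=21
add $t7, $t0, $t0 → $t7=21+21=42
add $t0, $t7, $t2 → $t0=42+9=51
halt.

9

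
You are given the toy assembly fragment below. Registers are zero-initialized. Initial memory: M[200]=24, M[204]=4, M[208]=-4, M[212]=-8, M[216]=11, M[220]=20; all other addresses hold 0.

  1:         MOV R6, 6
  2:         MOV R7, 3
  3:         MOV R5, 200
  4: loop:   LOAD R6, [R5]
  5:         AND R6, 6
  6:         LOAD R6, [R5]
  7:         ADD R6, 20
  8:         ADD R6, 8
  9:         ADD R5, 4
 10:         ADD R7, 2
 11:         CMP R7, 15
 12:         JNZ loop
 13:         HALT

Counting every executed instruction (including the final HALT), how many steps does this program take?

R6=6
R7=3
R5=200
R6=M[200]=24
R6=24&6=0
R6=M[200]=24
R6=24+20=44
R6=44+8=52
R5=200+4=204
R7=3+2=5
CMP R7, 15  (cmp 5,15)
JNZ loop: taken
R6=M[204]=4
R6=4&6=4
R6=M[204]=4
R6=4+20=24
R6=24+8=32
R5=204+4=208
R7=5+2=7
CMP R7, 15  (cmp 7,15)
JNZ loop: taken
R6=M[208]=-4
R6=(-4)&6=4
R6=M[208]=-4
R6=(-4)+20=16
R6=16+8=24
R5=208+4=212
R7=7+2=9
CMP R7, 15  (cmp 9,15)
JNZ loop: taken
R6=M[212]=-8
R6=(-8)&6=0
R6=M[212]=-8
R6=(-8)+20=12
R6=12+8=20
R5=212+4=216
R7=9+2=11
CMP R7, 15  (cmp 11,15)
JNZ loop: taken
R6=M[216]=11
R6=11&6=2
R6=M[216]=11
R6=11+20=31
R6=31+8=39
R5=216+4=220
R7=11+2=13
CMP R7, 15  (cmp 13,15)
JNZ loop: taken
R6=M[220]=20
R6=20&6=4
R6=M[220]=20
R6=20+20=40
R6=40+8=48
R5=220+4=224
R7=13+2=15
CMP R7, 15  (cmp 15,15)
JNZ loop: not taken
halt.
Total executed instructions: 58.

58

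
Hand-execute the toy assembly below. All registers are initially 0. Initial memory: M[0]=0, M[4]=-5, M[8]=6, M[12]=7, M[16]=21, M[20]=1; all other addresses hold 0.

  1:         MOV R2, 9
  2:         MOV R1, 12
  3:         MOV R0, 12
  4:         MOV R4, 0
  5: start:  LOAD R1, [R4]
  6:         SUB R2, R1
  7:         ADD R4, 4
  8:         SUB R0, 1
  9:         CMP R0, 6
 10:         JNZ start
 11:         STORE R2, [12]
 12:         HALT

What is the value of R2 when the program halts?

after MOV R2, 9: R2=9
after MOV R1, 12: R1=12
after MOV R0, 12: R0=12
after MOV R4, 0: R4=0
after LOAD R1, [R4]: R1=M[0]=0
after SUB R2, R1: R2=9-0=9
after ADD R4, 4: R4=0+4=4
after SUB R0, 1: R0=12-1=11
CMP R0, 6  (cmp 11,6)
JNZ start: taken
after LOAD R1, [R4]: R1=M[4]=-5
after SUB R2, R1: R2=9-(-5)=14
after ADD R4, 4: R4=4+4=8
after SUB R0, 1: R0=11-1=10
CMP R0, 6  (cmp 10,6)
JNZ start: taken
after LOAD R1, [R4]: R1=M[8]=6
after SUB R2, R1: R2=14-6=8
after ADD R4, 4: R4=8+4=12
after SUB R0, 1: R0=10-1=9
CMP R0, 6  (cmp 9,6)
JNZ start: taken
after LOAD R1, [R4]: R1=M[12]=7
after SUB R2, R1: R2=8-7=1
after ADD R4, 4: R4=12+4=16
after SUB R0, 1: R0=9-1=8
CMP R0, 6  (cmp 8,6)
JNZ start: taken
after LOAD R1, [R4]: R1=M[16]=21
after SUB R2, R1: R2=1-21=-20
after ADD R4, 4: R4=16+4=20
after SUB R0, 1: R0=8-1=7
CMP R0, 6  (cmp 7,6)
JNZ start: taken
after LOAD R1, [R4]: R1=M[20]=1
after SUB R2, R1: R2=(-20)-1=-21
after ADD R4, 4: R4=20+4=24
after SUB R0, 1: R0=7-1=6
CMP R0, 6  (cmp 6,6)
JNZ start: not taken
STORE R2, [12] → M[12]=-21
halt.

-21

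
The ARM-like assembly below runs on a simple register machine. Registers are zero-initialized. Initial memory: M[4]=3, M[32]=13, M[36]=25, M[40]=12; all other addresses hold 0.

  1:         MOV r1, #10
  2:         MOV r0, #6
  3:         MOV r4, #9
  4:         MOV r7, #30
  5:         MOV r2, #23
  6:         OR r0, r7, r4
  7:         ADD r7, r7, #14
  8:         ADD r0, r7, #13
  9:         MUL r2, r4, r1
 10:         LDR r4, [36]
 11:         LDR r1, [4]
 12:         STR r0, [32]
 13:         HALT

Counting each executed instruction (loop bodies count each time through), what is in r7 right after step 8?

44

after MOV r1, #10: r1=10
after MOV r0, #6: r0=6
after MOV r4, #9: r4=9
after MOV r7, #30: r7=30
after MOV r2, #23: r2=23
after OR r0, r7, r4: r0=30|9=31
after ADD r7, r7, #14: r7=30+14=44
after ADD r0, r7, #13: r0=44+13=57
After step 8: r7 = 44.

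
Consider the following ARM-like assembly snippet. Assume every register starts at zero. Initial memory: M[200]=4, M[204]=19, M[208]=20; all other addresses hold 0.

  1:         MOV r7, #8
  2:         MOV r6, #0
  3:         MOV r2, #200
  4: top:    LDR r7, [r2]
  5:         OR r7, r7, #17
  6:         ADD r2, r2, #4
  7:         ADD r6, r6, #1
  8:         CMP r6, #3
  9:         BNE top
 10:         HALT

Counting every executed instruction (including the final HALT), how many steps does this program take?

22

MOV r7, #8 → r7=8
MOV r6, #0 → r6=0
MOV r2, #200 → r2=200
LDR r7, [r2] → r7=M[200]=4
OR r7, r7, #17 → r7=4|17=21
ADD r2, r2, #4 → r2=200+4=204
ADD r6, r6, #1 → r6=0+1=1
CMP r6, #3  (cmp 1,3)
BNE top: taken
LDR r7, [r2] → r7=M[204]=19
OR r7, r7, #17 → r7=19|17=19
ADD r2, r2, #4 → r2=204+4=208
ADD r6, r6, #1 → r6=1+1=2
CMP r6, #3  (cmp 2,3)
BNE top: taken
LDR r7, [r2] → r7=M[208]=20
OR r7, r7, #17 → r7=20|17=21
ADD r2, r2, #4 → r2=208+4=212
ADD r6, r6, #1 → r6=2+1=3
CMP r6, #3  (cmp 3,3)
BNE top: not taken
halt.
Total executed instructions: 22.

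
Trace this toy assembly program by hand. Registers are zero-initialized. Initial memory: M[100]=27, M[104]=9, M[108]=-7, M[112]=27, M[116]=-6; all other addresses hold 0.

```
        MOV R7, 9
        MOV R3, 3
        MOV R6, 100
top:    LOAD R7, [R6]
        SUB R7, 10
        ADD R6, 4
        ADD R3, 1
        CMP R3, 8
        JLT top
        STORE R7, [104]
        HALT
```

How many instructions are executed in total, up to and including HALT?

35

R7=9
R3=3
R6=100
R7=M[100]=27
R7=27-10=17
R6=100+4=104
R3=3+1=4
CMP R3, 8  (cmp 4,8)
JLT top: taken
R7=M[104]=9
R7=9-10=-1
R6=104+4=108
R3=4+1=5
CMP R3, 8  (cmp 5,8)
JLT top: taken
R7=M[108]=-7
R7=(-7)-10=-17
R6=108+4=112
R3=5+1=6
CMP R3, 8  (cmp 6,8)
JLT top: taken
R7=M[112]=27
R7=27-10=17
R6=112+4=116
R3=6+1=7
CMP R3, 8  (cmp 7,8)
JLT top: taken
R7=M[116]=-6
R7=(-6)-10=-16
R6=116+4=120
R3=7+1=8
CMP R3, 8  (cmp 8,8)
JLT top: not taken
STORE R7, [104] → M[104]=-16
halt.
Total executed instructions: 35.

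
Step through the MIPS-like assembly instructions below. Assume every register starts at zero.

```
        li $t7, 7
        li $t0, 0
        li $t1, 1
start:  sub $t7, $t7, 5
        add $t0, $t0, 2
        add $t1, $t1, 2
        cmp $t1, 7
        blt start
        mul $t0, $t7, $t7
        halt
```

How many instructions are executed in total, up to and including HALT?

20

li $t7, 7 → $t7=7
li $t0, 0 → $t0=0
li $t1, 1 → $t1=1
sub $t7, $t7, 5 → $t7=7-5=2
add $t0, $t0, 2 → $t0=0+2=2
add $t1, $t1, 2 → $t1=1+2=3
cmp $t1, 7  (cmp 3,7)
blt start: taken
sub $t7, $t7, 5 → $t7=2-5=-3
add $t0, $t0, 2 → $t0=2+2=4
add $t1, $t1, 2 → $t1=3+2=5
cmp $t1, 7  (cmp 5,7)
blt start: taken
sub $t7, $t7, 5 → $t7=(-3)-5=-8
add $t0, $t0, 2 → $t0=4+2=6
add $t1, $t1, 2 → $t1=5+2=7
cmp $t1, 7  (cmp 7,7)
blt start: not taken
mul $t0, $t7, $t7 → $t0=(-8)*(-8)=64
halt.
Total executed instructions: 20.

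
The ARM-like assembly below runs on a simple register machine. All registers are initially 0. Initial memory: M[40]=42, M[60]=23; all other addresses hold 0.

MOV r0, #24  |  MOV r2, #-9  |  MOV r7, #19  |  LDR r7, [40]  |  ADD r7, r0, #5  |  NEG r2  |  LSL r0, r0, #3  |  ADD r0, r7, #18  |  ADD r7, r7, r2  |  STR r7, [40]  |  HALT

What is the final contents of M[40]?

after MOV r0, #24: r0=24
after MOV r2, #-9: r2=-9
after MOV r7, #19: r7=19
after LDR r7, [40]: r7=M[40]=42
after ADD r7, r0, #5: r7=24+5=29
after NEG r2: r2=-(-9)=9
after LSL r0, r0, #3: r0=24<<3=192
after ADD r0, r7, #18: r0=29+18=47
after ADD r7, r7, r2: r7=29+9=38
STR r7, [40] → M[40]=38
halt.

38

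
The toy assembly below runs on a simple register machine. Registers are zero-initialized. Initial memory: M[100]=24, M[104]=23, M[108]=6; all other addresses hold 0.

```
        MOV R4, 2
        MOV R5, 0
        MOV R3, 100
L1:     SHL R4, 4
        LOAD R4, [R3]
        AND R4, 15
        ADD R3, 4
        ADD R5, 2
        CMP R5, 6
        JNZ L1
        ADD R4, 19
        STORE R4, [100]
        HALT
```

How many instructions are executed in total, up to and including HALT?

27

MOV R4, 2 → R4=2
MOV R5, 0 → R5=0
MOV R3, 100 → R3=100
SHL R4, 4 → R4=2<<4=32
LOAD R4, [R3] → R4=M[100]=24
AND R4, 15 → R4=24&15=8
ADD R3, 4 → R3=100+4=104
ADD R5, 2 → R5=0+2=2
CMP R5, 6  (cmp 2,6)
JNZ L1: taken
SHL R4, 4 → R4=8<<4=128
LOAD R4, [R3] → R4=M[104]=23
AND R4, 15 → R4=23&15=7
ADD R3, 4 → R3=104+4=108
ADD R5, 2 → R5=2+2=4
CMP R5, 6  (cmp 4,6)
JNZ L1: taken
SHL R4, 4 → R4=7<<4=112
LOAD R4, [R3] → R4=M[108]=6
AND R4, 15 → R4=6&15=6
ADD R3, 4 → R3=108+4=112
ADD R5, 2 → R5=4+2=6
CMP R5, 6  (cmp 6,6)
JNZ L1: not taken
ADD R4, 19 → R4=6+19=25
STORE R4, [100] → M[100]=25
halt.
Total executed instructions: 27.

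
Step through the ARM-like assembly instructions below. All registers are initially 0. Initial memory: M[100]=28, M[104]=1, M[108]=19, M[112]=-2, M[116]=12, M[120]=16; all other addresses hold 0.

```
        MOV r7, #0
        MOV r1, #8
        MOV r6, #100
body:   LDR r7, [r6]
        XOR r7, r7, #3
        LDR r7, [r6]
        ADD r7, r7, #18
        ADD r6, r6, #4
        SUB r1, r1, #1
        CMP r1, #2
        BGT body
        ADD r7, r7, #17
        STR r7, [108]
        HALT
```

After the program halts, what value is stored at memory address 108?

MOV r7, #0 → r7=0
MOV r1, #8 → r1=8
MOV r6, #100 → r6=100
LDR r7, [r6] → r7=M[100]=28
XOR r7, r7, #3 → r7=28^3=31
LDR r7, [r6] → r7=M[100]=28
ADD r7, r7, #18 → r7=28+18=46
ADD r6, r6, #4 → r6=100+4=104
SUB r1, r1, #1 → r1=8-1=7
CMP r1, #2  (cmp 7,2)
BGT body: taken
LDR r7, [r6] → r7=M[104]=1
XOR r7, r7, #3 → r7=1^3=2
LDR r7, [r6] → r7=M[104]=1
ADD r7, r7, #18 → r7=1+18=19
ADD r6, r6, #4 → r6=104+4=108
SUB r1, r1, #1 → r1=7-1=6
CMP r1, #2  (cmp 6,2)
BGT body: taken
LDR r7, [r6] → r7=M[108]=19
XOR r7, r7, #3 → r7=19^3=16
LDR r7, [r6] → r7=M[108]=19
ADD r7, r7, #18 → r7=19+18=37
ADD r6, r6, #4 → r6=108+4=112
SUB r1, r1, #1 → r1=6-1=5
CMP r1, #2  (cmp 5,2)
BGT body: taken
LDR r7, [r6] → r7=M[112]=-2
XOR r7, r7, #3 → r7=(-2)^3=-3
LDR r7, [r6] → r7=M[112]=-2
ADD r7, r7, #18 → r7=(-2)+18=16
ADD r6, r6, #4 → r6=112+4=116
SUB r1, r1, #1 → r1=5-1=4
CMP r1, #2  (cmp 4,2)
BGT body: taken
LDR r7, [r6] → r7=M[116]=12
XOR r7, r7, #3 → r7=12^3=15
LDR r7, [r6] → r7=M[116]=12
ADD r7, r7, #18 → r7=12+18=30
ADD r6, r6, #4 → r6=116+4=120
SUB r1, r1, #1 → r1=4-1=3
CMP r1, #2  (cmp 3,2)
BGT body: taken
LDR r7, [r6] → r7=M[120]=16
XOR r7, r7, #3 → r7=16^3=19
LDR r7, [r6] → r7=M[120]=16
ADD r7, r7, #18 → r7=16+18=34
ADD r6, r6, #4 → r6=120+4=124
SUB r1, r1, #1 → r1=3-1=2
CMP r1, #2  (cmp 2,2)
BGT body: not taken
ADD r7, r7, #17 → r7=34+17=51
STR r7, [108] → M[108]=51
halt.

51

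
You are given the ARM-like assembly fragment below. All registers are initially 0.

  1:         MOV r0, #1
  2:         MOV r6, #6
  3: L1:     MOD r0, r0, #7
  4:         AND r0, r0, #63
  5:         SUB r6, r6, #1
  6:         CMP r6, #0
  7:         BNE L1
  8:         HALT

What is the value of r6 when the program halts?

r0=1
r6=6
r0=1%7=1
r0=1&63=1
r6=6-1=5
CMP r6, #0  (cmp 5,0)
BNE L1: taken
r0=1%7=1
r0=1&63=1
r6=5-1=4
CMP r6, #0  (cmp 4,0)
BNE L1: taken
r0=1%7=1
r0=1&63=1
r6=4-1=3
CMP r6, #0  (cmp 3,0)
BNE L1: taken
r0=1%7=1
r0=1&63=1
r6=3-1=2
CMP r6, #0  (cmp 2,0)
BNE L1: taken
r0=1%7=1
r0=1&63=1
r6=2-1=1
CMP r6, #0  (cmp 1,0)
BNE L1: taken
r0=1%7=1
r0=1&63=1
r6=1-1=0
CMP r6, #0  (cmp 0,0)
BNE L1: not taken
halt.

0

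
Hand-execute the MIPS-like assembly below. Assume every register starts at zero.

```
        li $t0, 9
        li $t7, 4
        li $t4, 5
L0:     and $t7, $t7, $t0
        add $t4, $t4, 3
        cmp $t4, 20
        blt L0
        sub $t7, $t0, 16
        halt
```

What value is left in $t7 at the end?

-7

$t0=9
$t7=4
$t4=5
$t7=4&9=0
$t4=5+3=8
cmp $t4, 20  (cmp 8,20)
blt L0: taken
$t7=0&9=0
$t4=8+3=11
cmp $t4, 20  (cmp 11,20)
blt L0: taken
$t7=0&9=0
$t4=11+3=14
cmp $t4, 20  (cmp 14,20)
blt L0: taken
$t7=0&9=0
$t4=14+3=17
cmp $t4, 20  (cmp 17,20)
blt L0: taken
$t7=0&9=0
$t4=17+3=20
cmp $t4, 20  (cmp 20,20)
blt L0: not taken
$t7=9-16=-7
halt.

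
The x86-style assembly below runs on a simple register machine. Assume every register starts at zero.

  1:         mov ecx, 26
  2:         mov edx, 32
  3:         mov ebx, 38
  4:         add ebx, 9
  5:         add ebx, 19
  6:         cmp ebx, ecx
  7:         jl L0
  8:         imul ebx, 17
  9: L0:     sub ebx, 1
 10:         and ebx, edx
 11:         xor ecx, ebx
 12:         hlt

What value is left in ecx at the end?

after mov ecx, 26: ecx=26
after mov edx, 32: edx=32
after mov ebx, 38: ebx=38
after add ebx, 9: ebx=38+9=47
after add ebx, 19: ebx=47+19=66
cmp ebx, ecx  (cmp 66,26)
jl L0: not taken
after imul ebx, 17: ebx=66*17=1122
after sub ebx, 1: ebx=1122-1=1121
after and ebx, edx: ebx=1121&32=32
after xor ecx, ebx: ecx=26^32=58
halt.

58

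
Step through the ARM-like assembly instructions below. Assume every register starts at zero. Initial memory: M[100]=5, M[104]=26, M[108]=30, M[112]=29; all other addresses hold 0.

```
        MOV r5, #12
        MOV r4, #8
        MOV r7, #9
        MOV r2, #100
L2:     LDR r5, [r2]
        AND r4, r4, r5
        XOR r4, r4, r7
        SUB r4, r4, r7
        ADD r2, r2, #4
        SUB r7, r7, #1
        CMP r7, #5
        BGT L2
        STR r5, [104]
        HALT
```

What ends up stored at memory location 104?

MOV r5, #12 → r5=12
MOV r4, #8 → r4=8
MOV r7, #9 → r7=9
MOV r2, #100 → r2=100
LDR r5, [r2] → r5=M[100]=5
AND r4, r4, r5 → r4=8&5=0
XOR r4, r4, r7 → r4=0^9=9
SUB r4, r4, r7 → r4=9-9=0
ADD r2, r2, #4 → r2=100+4=104
SUB r7, r7, #1 → r7=9-1=8
CMP r7, #5  (cmp 8,5)
BGT L2: taken
LDR r5, [r2] → r5=M[104]=26
AND r4, r4, r5 → r4=0&26=0
XOR r4, r4, r7 → r4=0^8=8
SUB r4, r4, r7 → r4=8-8=0
ADD r2, r2, #4 → r2=104+4=108
SUB r7, r7, #1 → r7=8-1=7
CMP r7, #5  (cmp 7,5)
BGT L2: taken
LDR r5, [r2] → r5=M[108]=30
AND r4, r4, r5 → r4=0&30=0
XOR r4, r4, r7 → r4=0^7=7
SUB r4, r4, r7 → r4=7-7=0
ADD r2, r2, #4 → r2=108+4=112
SUB r7, r7, #1 → r7=7-1=6
CMP r7, #5  (cmp 6,5)
BGT L2: taken
LDR r5, [r2] → r5=M[112]=29
AND r4, r4, r5 → r4=0&29=0
XOR r4, r4, r7 → r4=0^6=6
SUB r4, r4, r7 → r4=6-6=0
ADD r2, r2, #4 → r2=112+4=116
SUB r7, r7, #1 → r7=6-1=5
CMP r7, #5  (cmp 5,5)
BGT L2: not taken
STR r5, [104] → M[104]=29
halt.

29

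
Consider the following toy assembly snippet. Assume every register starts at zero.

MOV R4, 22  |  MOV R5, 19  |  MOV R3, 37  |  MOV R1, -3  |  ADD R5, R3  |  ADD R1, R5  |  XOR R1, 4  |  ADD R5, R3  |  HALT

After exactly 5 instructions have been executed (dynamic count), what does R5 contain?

56

R4=22
R5=19
R3=37
R1=-3
R5=19+37=56
After step 5: R5 = 56.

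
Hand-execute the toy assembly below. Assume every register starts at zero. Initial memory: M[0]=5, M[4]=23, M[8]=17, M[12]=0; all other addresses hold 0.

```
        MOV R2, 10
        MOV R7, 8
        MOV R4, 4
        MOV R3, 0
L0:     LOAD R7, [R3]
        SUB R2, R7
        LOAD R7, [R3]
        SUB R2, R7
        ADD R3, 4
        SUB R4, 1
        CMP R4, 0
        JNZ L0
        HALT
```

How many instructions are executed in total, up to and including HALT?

R2=10
R7=8
R4=4
R3=0
R7=M[0]=5
R2=10-5=5
R7=M[0]=5
R2=5-5=0
R3=0+4=4
R4=4-1=3
CMP R4, 0  (cmp 3,0)
JNZ L0: taken
R7=M[4]=23
R2=0-23=-23
R7=M[4]=23
R2=(-23)-23=-46
R3=4+4=8
R4=3-1=2
CMP R4, 0  (cmp 2,0)
JNZ L0: taken
R7=M[8]=17
R2=(-46)-17=-63
R7=M[8]=17
R2=(-63)-17=-80
R3=8+4=12
R4=2-1=1
CMP R4, 0  (cmp 1,0)
JNZ L0: taken
R7=M[12]=0
R2=(-80)-0=-80
R7=M[12]=0
R2=(-80)-0=-80
R3=12+4=16
R4=1-1=0
CMP R4, 0  (cmp 0,0)
JNZ L0: not taken
halt.
Total executed instructions: 37.

37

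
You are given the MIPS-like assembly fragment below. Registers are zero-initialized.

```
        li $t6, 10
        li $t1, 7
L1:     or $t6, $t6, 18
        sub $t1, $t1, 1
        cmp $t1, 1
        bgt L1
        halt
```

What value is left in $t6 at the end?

after li $t6, 10: $t6=10
after li $t1, 7: $t1=7
after or $t6, $t6, 18: $t6=10|18=26
after sub $t1, $t1, 1: $t1=7-1=6
cmp $t1, 1  (cmp 6,1)
bgt L1: taken
after or $t6, $t6, 18: $t6=26|18=26
after sub $t1, $t1, 1: $t1=6-1=5
cmp $t1, 1  (cmp 5,1)
bgt L1: taken
after or $t6, $t6, 18: $t6=26|18=26
after sub $t1, $t1, 1: $t1=5-1=4
cmp $t1, 1  (cmp 4,1)
bgt L1: taken
after or $t6, $t6, 18: $t6=26|18=26
after sub $t1, $t1, 1: $t1=4-1=3
cmp $t1, 1  (cmp 3,1)
bgt L1: taken
after or $t6, $t6, 18: $t6=26|18=26
after sub $t1, $t1, 1: $t1=3-1=2
cmp $t1, 1  (cmp 2,1)
bgt L1: taken
after or $t6, $t6, 18: $t6=26|18=26
after sub $t1, $t1, 1: $t1=2-1=1
cmp $t1, 1  (cmp 1,1)
bgt L1: not taken
halt.

26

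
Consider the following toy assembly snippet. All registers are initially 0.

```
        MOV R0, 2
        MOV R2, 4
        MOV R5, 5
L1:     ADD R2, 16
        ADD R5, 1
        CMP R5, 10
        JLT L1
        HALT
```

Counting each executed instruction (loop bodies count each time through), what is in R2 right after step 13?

52

R0=2
R2=4
R5=5
R2=4+16=20
R5=5+1=6
CMP R5, 10  (cmp 6,10)
JLT L1: taken
R2=20+16=36
R5=6+1=7
CMP R5, 10  (cmp 7,10)
JLT L1: taken
R2=36+16=52
R5=7+1=8
After step 13: R2 = 52.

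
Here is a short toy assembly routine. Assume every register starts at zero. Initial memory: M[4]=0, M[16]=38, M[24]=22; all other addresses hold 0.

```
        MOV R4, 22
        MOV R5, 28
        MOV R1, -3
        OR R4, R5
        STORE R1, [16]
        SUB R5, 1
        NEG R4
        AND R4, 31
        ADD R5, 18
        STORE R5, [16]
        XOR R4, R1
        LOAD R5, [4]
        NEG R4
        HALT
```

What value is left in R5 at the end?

after MOV R4, 22: R4=22
after MOV R5, 28: R5=28
after MOV R1, -3: R1=-3
after OR R4, R5: R4=22|28=30
STORE R1, [16] → M[16]=-3
after SUB R5, 1: R5=28-1=27
after NEG R4: R4=-(30)=-30
after AND R4, 31: R4=(-30)&31=2
after ADD R5, 18: R5=27+18=45
STORE R5, [16] → M[16]=45
after XOR R4, R1: R4=2^(-3)=-1
after LOAD R5, [4]: R5=M[4]=0
after NEG R4: R4=-(-1)=1
halt.

0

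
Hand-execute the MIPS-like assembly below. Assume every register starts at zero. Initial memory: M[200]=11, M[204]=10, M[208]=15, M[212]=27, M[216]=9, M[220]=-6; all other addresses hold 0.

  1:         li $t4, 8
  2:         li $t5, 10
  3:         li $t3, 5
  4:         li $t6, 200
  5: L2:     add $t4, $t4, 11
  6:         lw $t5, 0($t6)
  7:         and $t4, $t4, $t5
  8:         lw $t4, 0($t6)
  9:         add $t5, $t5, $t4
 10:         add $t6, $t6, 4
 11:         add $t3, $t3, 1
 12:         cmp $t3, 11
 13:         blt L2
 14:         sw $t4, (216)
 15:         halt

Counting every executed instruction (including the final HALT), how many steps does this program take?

60

li $t4, 8 → $t4=8
li $t5, 10 → $t5=10
li $t3, 5 → $t3=5
li $t6, 200 → $t6=200
add $t4, $t4, 11 → $t4=8+11=19
lw $t5, 0($t6) → $t5=M[200]=11
and $t4, $t4, $t5 → $t4=19&11=3
lw $t4, 0($t6) → $t4=M[200]=11
add $t5, $t5, $t4 → $t5=11+11=22
add $t6, $t6, 4 → $t6=200+4=204
add $t3, $t3, 1 → $t3=5+1=6
cmp $t3, 11  (cmp 6,11)
blt L2: taken
add $t4, $t4, 11 → $t4=11+11=22
lw $t5, 0($t6) → $t5=M[204]=10
and $t4, $t4, $t5 → $t4=22&10=2
lw $t4, 0($t6) → $t4=M[204]=10
add $t5, $t5, $t4 → $t5=10+10=20
add $t6, $t6, 4 → $t6=204+4=208
add $t3, $t3, 1 → $t3=6+1=7
cmp $t3, 11  (cmp 7,11)
blt L2: taken
add $t4, $t4, 11 → $t4=10+11=21
lw $t5, 0($t6) → $t5=M[208]=15
and $t4, $t4, $t5 → $t4=21&15=5
lw $t4, 0($t6) → $t4=M[208]=15
add $t5, $t5, $t4 → $t5=15+15=30
add $t6, $t6, 4 → $t6=208+4=212
add $t3, $t3, 1 → $t3=7+1=8
cmp $t3, 11  (cmp 8,11)
blt L2: taken
add $t4, $t4, 11 → $t4=15+11=26
lw $t5, 0($t6) → $t5=M[212]=27
and $t4, $t4, $t5 → $t4=26&27=26
lw $t4, 0($t6) → $t4=M[212]=27
add $t5, $t5, $t4 → $t5=27+27=54
add $t6, $t6, 4 → $t6=212+4=216
add $t3, $t3, 1 → $t3=8+1=9
cmp $t3, 11  (cmp 9,11)
blt L2: taken
add $t4, $t4, 11 → $t4=27+11=38
lw $t5, 0($t6) → $t5=M[216]=9
and $t4, $t4, $t5 → $t4=38&9=0
lw $t4, 0($t6) → $t4=M[216]=9
add $t5, $t5, $t4 → $t5=9+9=18
add $t6, $t6, 4 → $t6=216+4=220
add $t3, $t3, 1 → $t3=9+1=10
cmp $t3, 11  (cmp 10,11)
blt L2: taken
add $t4, $t4, 11 → $t4=9+11=20
lw $t5, 0($t6) → $t5=M[220]=-6
and $t4, $t4, $t5 → $t4=20&(-6)=16
lw $t4, 0($t6) → $t4=M[220]=-6
add $t5, $t5, $t4 → $t5=(-6)+(-6)=-12
add $t6, $t6, 4 → $t6=220+4=224
add $t3, $t3, 1 → $t3=10+1=11
cmp $t3, 11  (cmp 11,11)
blt L2: not taken
sw $t4, (216) → M[216]=-6
halt.
Total executed instructions: 60.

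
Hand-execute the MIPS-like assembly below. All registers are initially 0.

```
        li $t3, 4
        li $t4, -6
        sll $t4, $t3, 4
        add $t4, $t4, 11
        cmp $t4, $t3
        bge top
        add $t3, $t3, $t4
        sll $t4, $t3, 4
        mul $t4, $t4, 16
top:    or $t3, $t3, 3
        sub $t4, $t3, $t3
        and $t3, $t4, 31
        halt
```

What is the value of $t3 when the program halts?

0

li $t3, 4 → $t3=4
li $t4, -6 → $t4=-6
sll $t4, $t3, 4 → $t4=4<<4=64
add $t4, $t4, 11 → $t4=64+11=75
cmp $t4, $t3  (cmp 75,4)
bge top: taken
or $t3, $t3, 3 → $t3=4|3=7
sub $t4, $t3, $t3 → $t4=7-7=0
and $t3, $t4, 31 → $t3=0&31=0
halt.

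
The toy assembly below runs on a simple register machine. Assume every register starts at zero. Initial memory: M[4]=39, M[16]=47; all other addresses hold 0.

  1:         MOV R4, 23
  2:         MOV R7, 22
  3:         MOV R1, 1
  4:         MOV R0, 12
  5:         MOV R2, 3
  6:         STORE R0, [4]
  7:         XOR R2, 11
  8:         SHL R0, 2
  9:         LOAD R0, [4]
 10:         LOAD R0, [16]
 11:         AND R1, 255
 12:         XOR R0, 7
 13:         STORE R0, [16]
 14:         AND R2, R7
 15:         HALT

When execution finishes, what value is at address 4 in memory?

after MOV R4, 23: R4=23
after MOV R7, 22: R7=22
after MOV R1, 1: R1=1
after MOV R0, 12: R0=12
after MOV R2, 3: R2=3
STORE R0, [4] → M[4]=12
after XOR R2, 11: R2=3^11=8
after SHL R0, 2: R0=12<<2=48
after LOAD R0, [4]: R0=M[4]=12
after LOAD R0, [16]: R0=M[16]=47
after AND R1, 255: R1=1&255=1
after XOR R0, 7: R0=47^7=40
STORE R0, [16] → M[16]=40
after AND R2, R7: R2=8&22=0
halt.

12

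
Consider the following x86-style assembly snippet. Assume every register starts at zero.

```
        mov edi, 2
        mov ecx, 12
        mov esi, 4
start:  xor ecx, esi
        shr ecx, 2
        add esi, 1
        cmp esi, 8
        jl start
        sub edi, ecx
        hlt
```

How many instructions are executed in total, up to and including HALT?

25

mov edi, 2 → edi=2
mov ecx, 12 → ecx=12
mov esi, 4 → esi=4
xor ecx, esi → ecx=12^4=8
shr ecx, 2 → ecx=8>>2=2
add esi, 1 → esi=4+1=5
cmp esi, 8  (cmp 5,8)
jl start: taken
xor ecx, esi → ecx=2^5=7
shr ecx, 2 → ecx=7>>2=1
add esi, 1 → esi=5+1=6
cmp esi, 8  (cmp 6,8)
jl start: taken
xor ecx, esi → ecx=1^6=7
shr ecx, 2 → ecx=7>>2=1
add esi, 1 → esi=6+1=7
cmp esi, 8  (cmp 7,8)
jl start: taken
xor ecx, esi → ecx=1^7=6
shr ecx, 2 → ecx=6>>2=1
add esi, 1 → esi=7+1=8
cmp esi, 8  (cmp 8,8)
jl start: not taken
sub edi, ecx → edi=2-1=1
halt.
Total executed instructions: 25.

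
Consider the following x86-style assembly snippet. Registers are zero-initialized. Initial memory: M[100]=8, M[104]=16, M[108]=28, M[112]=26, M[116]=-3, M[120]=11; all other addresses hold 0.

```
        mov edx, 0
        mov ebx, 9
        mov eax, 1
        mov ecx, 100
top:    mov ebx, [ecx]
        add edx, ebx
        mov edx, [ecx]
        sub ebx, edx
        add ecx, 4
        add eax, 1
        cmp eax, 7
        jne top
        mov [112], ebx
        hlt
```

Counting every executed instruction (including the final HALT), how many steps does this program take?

54

edx=0
ebx=9
eax=1
ecx=100
ebx=M[100]=8
edx=0+8=8
edx=M[100]=8
ebx=8-8=0
ecx=100+4=104
eax=1+1=2
cmp eax, 7  (cmp 2,7)
jne top: taken
ebx=M[104]=16
edx=8+16=24
edx=M[104]=16
ebx=16-16=0
ecx=104+4=108
eax=2+1=3
cmp eax, 7  (cmp 3,7)
jne top: taken
ebx=M[108]=28
edx=16+28=44
edx=M[108]=28
ebx=28-28=0
ecx=108+4=112
eax=3+1=4
cmp eax, 7  (cmp 4,7)
jne top: taken
ebx=M[112]=26
edx=28+26=54
edx=M[112]=26
ebx=26-26=0
ecx=112+4=116
eax=4+1=5
cmp eax, 7  (cmp 5,7)
jne top: taken
ebx=M[116]=-3
edx=26+(-3)=23
edx=M[116]=-3
ebx=(-3)-(-3)=0
ecx=116+4=120
eax=5+1=6
cmp eax, 7  (cmp 6,7)
jne top: taken
ebx=M[120]=11
edx=(-3)+11=8
edx=M[120]=11
ebx=11-11=0
ecx=120+4=124
eax=6+1=7
cmp eax, 7  (cmp 7,7)
jne top: not taken
mov [112], ebx → M[112]=0
halt.
Total executed instructions: 54.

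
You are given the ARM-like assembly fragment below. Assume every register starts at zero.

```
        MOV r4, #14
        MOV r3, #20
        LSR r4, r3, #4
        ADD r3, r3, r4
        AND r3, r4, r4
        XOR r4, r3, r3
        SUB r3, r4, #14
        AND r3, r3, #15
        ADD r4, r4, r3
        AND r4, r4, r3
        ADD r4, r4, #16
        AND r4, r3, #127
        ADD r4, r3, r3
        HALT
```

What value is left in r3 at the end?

2

MOV r4, #14 → r4=14
MOV r3, #20 → r3=20
LSR r4, r3, #4 → r4=20>>4=1
ADD r3, r3, r4 → r3=20+1=21
AND r3, r4, r4 → r3=1&1=1
XOR r4, r3, r3 → r4=1^1=0
SUB r3, r4, #14 → r3=0-14=-14
AND r3, r3, #15 → r3=(-14)&15=2
ADD r4, r4, r3 → r4=0+2=2
AND r4, r4, r3 → r4=2&2=2
ADD r4, r4, #16 → r4=2+16=18
AND r4, r3, #127 → r4=2&127=2
ADD r4, r3, r3 → r4=2+2=4
halt.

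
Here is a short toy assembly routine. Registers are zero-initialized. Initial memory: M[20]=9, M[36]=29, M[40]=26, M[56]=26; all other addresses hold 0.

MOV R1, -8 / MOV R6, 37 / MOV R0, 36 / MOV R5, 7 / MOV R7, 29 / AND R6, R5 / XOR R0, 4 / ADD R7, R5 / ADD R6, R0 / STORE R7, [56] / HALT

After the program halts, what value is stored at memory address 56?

R1=-8
R6=37
R0=36
R5=7
R7=29
R6=37&7=5
R0=36^4=32
R7=29+7=36
R6=5+32=37
STORE R7, [56] → M[56]=36
halt.

36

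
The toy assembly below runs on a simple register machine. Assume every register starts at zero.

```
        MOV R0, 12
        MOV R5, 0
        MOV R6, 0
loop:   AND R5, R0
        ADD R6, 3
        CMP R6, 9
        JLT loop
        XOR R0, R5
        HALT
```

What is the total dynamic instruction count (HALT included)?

17

MOV R0, 12 → R0=12
MOV R5, 0 → R5=0
MOV R6, 0 → R6=0
AND R5, R0 → R5=0&12=0
ADD R6, 3 → R6=0+3=3
CMP R6, 9  (cmp 3,9)
JLT loop: taken
AND R5, R0 → R5=0&12=0
ADD R6, 3 → R6=3+3=6
CMP R6, 9  (cmp 6,9)
JLT loop: taken
AND R5, R0 → R5=0&12=0
ADD R6, 3 → R6=6+3=9
CMP R6, 9  (cmp 9,9)
JLT loop: not taken
XOR R0, R5 → R0=12^0=12
halt.
Total executed instructions: 17.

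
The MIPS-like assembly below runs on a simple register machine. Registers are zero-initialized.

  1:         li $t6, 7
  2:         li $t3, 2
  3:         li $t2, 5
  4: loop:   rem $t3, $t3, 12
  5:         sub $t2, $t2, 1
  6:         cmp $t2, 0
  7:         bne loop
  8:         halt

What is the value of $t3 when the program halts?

2

after li $t6, 7: $t6=7
after li $t3, 2: $t3=2
after li $t2, 5: $t2=5
after rem $t3, $t3, 12: $t3=2%12=2
after sub $t2, $t2, 1: $t2=5-1=4
cmp $t2, 0  (cmp 4,0)
bne loop: taken
after rem $t3, $t3, 12: $t3=2%12=2
after sub $t2, $t2, 1: $t2=4-1=3
cmp $t2, 0  (cmp 3,0)
bne loop: taken
after rem $t3, $t3, 12: $t3=2%12=2
after sub $t2, $t2, 1: $t2=3-1=2
cmp $t2, 0  (cmp 2,0)
bne loop: taken
after rem $t3, $t3, 12: $t3=2%12=2
after sub $t2, $t2, 1: $t2=2-1=1
cmp $t2, 0  (cmp 1,0)
bne loop: taken
after rem $t3, $t3, 12: $t3=2%12=2
after sub $t2, $t2, 1: $t2=1-1=0
cmp $t2, 0  (cmp 0,0)
bne loop: not taken
halt.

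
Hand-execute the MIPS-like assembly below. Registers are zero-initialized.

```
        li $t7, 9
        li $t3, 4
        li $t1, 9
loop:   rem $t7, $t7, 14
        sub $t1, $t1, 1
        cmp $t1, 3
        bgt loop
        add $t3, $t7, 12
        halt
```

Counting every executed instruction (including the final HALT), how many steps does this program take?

$t7=9
$t3=4
$t1=9
$t7=9%14=9
$t1=9-1=8
cmp $t1, 3  (cmp 8,3)
bgt loop: taken
$t7=9%14=9
$t1=8-1=7
cmp $t1, 3  (cmp 7,3)
bgt loop: taken
$t7=9%14=9
$t1=7-1=6
cmp $t1, 3  (cmp 6,3)
bgt loop: taken
$t7=9%14=9
$t1=6-1=5
cmp $t1, 3  (cmp 5,3)
bgt loop: taken
$t7=9%14=9
$t1=5-1=4
cmp $t1, 3  (cmp 4,3)
bgt loop: taken
$t7=9%14=9
$t1=4-1=3
cmp $t1, 3  (cmp 3,3)
bgt loop: not taken
$t3=9+12=21
halt.
Total executed instructions: 29.

29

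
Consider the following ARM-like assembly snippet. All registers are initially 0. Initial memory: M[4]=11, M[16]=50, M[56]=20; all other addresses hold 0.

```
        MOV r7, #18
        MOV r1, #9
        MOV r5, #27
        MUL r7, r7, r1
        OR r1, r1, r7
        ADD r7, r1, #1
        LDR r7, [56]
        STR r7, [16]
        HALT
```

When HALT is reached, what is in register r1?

after MOV r7, #18: r7=18
after MOV r1, #9: r1=9
after MOV r5, #27: r5=27
after MUL r7, r7, r1: r7=18*9=162
after OR r1, r1, r7: r1=9|162=171
after ADD r7, r1, #1: r7=171+1=172
after LDR r7, [56]: r7=M[56]=20
STR r7, [16] → M[16]=20
halt.

171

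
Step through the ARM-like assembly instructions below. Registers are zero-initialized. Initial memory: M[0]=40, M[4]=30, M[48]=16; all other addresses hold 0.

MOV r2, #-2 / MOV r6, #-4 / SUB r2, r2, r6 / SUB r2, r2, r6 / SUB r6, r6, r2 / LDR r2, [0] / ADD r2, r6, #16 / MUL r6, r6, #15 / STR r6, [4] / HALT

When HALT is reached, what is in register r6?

-150

MOV r2, #-2 → r2=-2
MOV r6, #-4 → r6=-4
SUB r2, r2, r6 → r2=(-2)-(-4)=2
SUB r2, r2, r6 → r2=2-(-4)=6
SUB r6, r6, r2 → r6=(-4)-6=-10
LDR r2, [0] → r2=M[0]=40
ADD r2, r6, #16 → r2=(-10)+16=6
MUL r6, r6, #15 → r6=(-10)*15=-150
STR r6, [4] → M[4]=-150
halt.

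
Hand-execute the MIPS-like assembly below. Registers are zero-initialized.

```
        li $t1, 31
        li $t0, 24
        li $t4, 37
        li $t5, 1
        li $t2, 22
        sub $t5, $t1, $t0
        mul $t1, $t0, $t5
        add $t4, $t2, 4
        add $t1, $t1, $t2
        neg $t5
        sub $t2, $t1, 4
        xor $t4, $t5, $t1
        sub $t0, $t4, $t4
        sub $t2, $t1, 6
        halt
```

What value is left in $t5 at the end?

-7

li $t1, 31 → $t1=31
li $t0, 24 → $t0=24
li $t4, 37 → $t4=37
li $t5, 1 → $t5=1
li $t2, 22 → $t2=22
sub $t5, $t1, $t0 → $t5=31-24=7
mul $t1, $t0, $t5 → $t1=24*7=168
add $t4, $t2, 4 → $t4=22+4=26
add $t1, $t1, $t2 → $t1=168+22=190
neg $t5 → $t5=-(7)=-7
sub $t2, $t1, 4 → $t2=190-4=186
xor $t4, $t5, $t1 → $t4=(-7)^190=-185
sub $t0, $t4, $t4 → $t0=(-185)-(-185)=0
sub $t2, $t1, 6 → $t2=190-6=184
halt.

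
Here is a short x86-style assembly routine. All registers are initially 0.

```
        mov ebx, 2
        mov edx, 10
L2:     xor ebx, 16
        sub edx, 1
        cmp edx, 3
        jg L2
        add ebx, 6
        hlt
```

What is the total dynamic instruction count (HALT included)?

mov ebx, 2 → ebx=2
mov edx, 10 → edx=10
xor ebx, 16 → ebx=2^16=18
sub edx, 1 → edx=10-1=9
cmp edx, 3  (cmp 9,3)
jg L2: taken
xor ebx, 16 → ebx=18^16=2
sub edx, 1 → edx=9-1=8
cmp edx, 3  (cmp 8,3)
jg L2: taken
xor ebx, 16 → ebx=2^16=18
sub edx, 1 → edx=8-1=7
cmp edx, 3  (cmp 7,3)
jg L2: taken
xor ebx, 16 → ebx=18^16=2
sub edx, 1 → edx=7-1=6
cmp edx, 3  (cmp 6,3)
jg L2: taken
xor ebx, 16 → ebx=2^16=18
sub edx, 1 → edx=6-1=5
cmp edx, 3  (cmp 5,3)
jg L2: taken
xor ebx, 16 → ebx=18^16=2
sub edx, 1 → edx=5-1=4
cmp edx, 3  (cmp 4,3)
jg L2: taken
xor ebx, 16 → ebx=2^16=18
sub edx, 1 → edx=4-1=3
cmp edx, 3  (cmp 3,3)
jg L2: not taken
add ebx, 6 → ebx=18+6=24
halt.
Total executed instructions: 32.

32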